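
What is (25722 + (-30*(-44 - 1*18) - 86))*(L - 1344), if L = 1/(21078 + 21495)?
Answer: -1573269180056/42573 ≈ -3.6955e+7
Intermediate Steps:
L = 1/42573 ≈ 2.3489e-5
(25722 + (-30*(-44 - 1*18) - 86))*(L - 1344) = (25722 + (-30*(-44 - 1*18) - 86))*(1/42573 - 1344) = (25722 + (-30*(-44 - 18) - 86))*(-57218111/42573) = (25722 + (-30*(-62) - 86))*(-57218111/42573) = (25722 + (1860 - 86))*(-57218111/42573) = (25722 + 1774)*(-57218111/42573) = 27496*(-57218111/42573) = -1573269180056/42573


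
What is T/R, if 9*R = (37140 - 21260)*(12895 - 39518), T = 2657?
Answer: -23913/422773240 ≈ -5.6562e-5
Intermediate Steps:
R = -422773240/9 (R = ((37140 - 21260)*(12895 - 39518))/9 = (15880*(-26623))/9 = (⅑)*(-422773240) = -422773240/9 ≈ -4.6975e+7)
T/R = 2657/(-422773240/9) = 2657*(-9/422773240) = -23913/422773240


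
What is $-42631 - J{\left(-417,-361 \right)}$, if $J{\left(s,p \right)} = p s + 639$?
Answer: $-193807$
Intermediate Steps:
$J{\left(s,p \right)} = 639 + p s$
$-42631 - J{\left(-417,-361 \right)} = -42631 - \left(639 - -150537\right) = -42631 - \left(639 + 150537\right) = -42631 - 151176 = -193807$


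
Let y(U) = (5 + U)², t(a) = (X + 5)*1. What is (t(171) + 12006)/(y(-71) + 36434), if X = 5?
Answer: 6008/20395 ≈ 0.29458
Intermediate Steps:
t(a) = 10 (t(a) = (5 + 5)*1 = 10*1 = 10)
(t(171) + 12006)/(y(-71) + 36434) = (10 + 12006)/((5 - 71)² + 36434) = 12016/((-66)² + 36434) = 12016/(4356 + 36434) = 12016/40790 = 12016*(1/40790) = 6008/20395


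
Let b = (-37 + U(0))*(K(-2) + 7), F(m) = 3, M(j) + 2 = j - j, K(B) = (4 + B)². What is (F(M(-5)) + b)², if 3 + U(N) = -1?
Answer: 200704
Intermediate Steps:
M(j) = -2 (M(j) = -2 + (j - j) = -2 + 0 = -2)
U(N) = -4 (U(N) = -3 - 1 = -4)
b = -451 (b = (-37 - 4)*((4 - 2)² + 7) = -41*(2² + 7) = -41*(4 + 7) = -41*11 = -451)
(F(M(-5)) + b)² = (3 - 451)² = (-448)² = 200704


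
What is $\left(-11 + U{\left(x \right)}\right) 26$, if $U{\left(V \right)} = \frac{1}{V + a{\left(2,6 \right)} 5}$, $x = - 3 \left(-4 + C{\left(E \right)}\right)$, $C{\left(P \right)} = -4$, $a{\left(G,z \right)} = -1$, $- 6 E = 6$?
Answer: $- \frac{5408}{19} \approx -284.63$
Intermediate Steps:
$E = -1$ ($E = \left(- \frac{1}{6}\right) 6 = -1$)
$x = 24$ ($x = - 3 \left(-4 - 4\right) = \left(-3\right) \left(-8\right) = 24$)
$U{\left(V \right)} = \frac{1}{-5 + V}$ ($U{\left(V \right)} = \frac{1}{V - 5} = \frac{1}{-5 + V}$)
$\left(-11 + U{\left(x \right)}\right) 26 = \left(-11 + \frac{1}{-5 + 24}\right) 26 = \left(-11 + \frac{1}{19}\right) 26 = \left(- \frac{208}{19}\right) 26 = - \frac{5408}{19}$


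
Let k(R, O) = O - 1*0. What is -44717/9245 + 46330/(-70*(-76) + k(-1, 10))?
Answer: 463364/120185 ≈ 3.8554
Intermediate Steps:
k(R, O) = O (k(R, O) = O + 0 = O)
-44717/9245 + 46330/(-70*(-76) + k(-1, 10)) = -44717/9245 + 46330/(-70*(-76) + 10) = -44717*1/9245 + 46330/(5320 + 10) = -44717/9245 + 46330/5330 = -44717/9245 + 46330*(1/5330) = -44717/9245 + 113/13 = 463364/120185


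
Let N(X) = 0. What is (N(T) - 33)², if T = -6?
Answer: 1089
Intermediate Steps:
(N(T) - 33)² = (0 - 33)² = (-33)² = 1089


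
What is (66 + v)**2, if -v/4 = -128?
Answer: 334084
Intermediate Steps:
v = 512 (v = -4*(-128) = 512)
(66 + v)**2 = (66 + 512)**2 = 578**2 = 334084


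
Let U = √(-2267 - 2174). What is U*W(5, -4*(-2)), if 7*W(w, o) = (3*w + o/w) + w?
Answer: 108*I*√4441/35 ≈ 205.63*I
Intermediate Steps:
W(w, o) = 4*w/7 + o/(7*w) (W(w, o) = ((3*w + o/w) + w)/7 = (4*w + o/w)/7 = 4*w/7 + o/(7*w))
U = I*√4441 (U = √(-4441) = I*√4441 ≈ 66.641*I)
U*W(5, -4*(-2)) = (I*√4441)*((⅐)*(-4*(-2) + 4*5²)/5) = (I*√4441)*((⅐)*(⅕)*(8 + 4*25)) = (I*√4441)*((⅐)*(⅕)*(8 + 100)) = (I*√4441)*((⅐)*(⅕)*108) = (I*√4441)*(108/35) = 108*I*√4441/35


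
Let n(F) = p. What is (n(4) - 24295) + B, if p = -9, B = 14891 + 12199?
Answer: 2786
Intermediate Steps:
B = 27090
n(F) = -9
(n(4) - 24295) + B = (-9 - 24295) + 27090 = -24304 + 27090 = 2786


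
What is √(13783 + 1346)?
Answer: 123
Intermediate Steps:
√(13783 + 1346) = √15129 = 123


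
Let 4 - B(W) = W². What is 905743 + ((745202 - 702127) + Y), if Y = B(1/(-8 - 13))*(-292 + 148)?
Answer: 46463874/49 ≈ 9.4824e+5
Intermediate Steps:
B(W) = 4 - W²
Y = -28208/49 (Y = (4 - (1/(-8 - 13))²)*(-292 + 148) = (4 - (1/(-21))²)*(-144) = (4 - (-1/21)²)*(-144) = (4 - 1*1/441)*(-144) = (4 - 1/441)*(-144) = (1763/441)*(-144) = -28208/49 ≈ -575.67)
905743 + ((745202 - 702127) + Y) = 905743 + ((745202 - 702127) - 28208/49) = 905743 + (43075 - 28208/49) = 905743 + 2082467/49 = 46463874/49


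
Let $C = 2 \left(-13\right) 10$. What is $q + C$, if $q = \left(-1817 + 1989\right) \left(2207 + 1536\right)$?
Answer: $643536$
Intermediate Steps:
$C = -260$ ($C = \left(-26\right) 10 = -260$)
$q = 643796$ ($q = 172 \cdot 3743 = 643796$)
$q + C = 643796 - 260 = 643536$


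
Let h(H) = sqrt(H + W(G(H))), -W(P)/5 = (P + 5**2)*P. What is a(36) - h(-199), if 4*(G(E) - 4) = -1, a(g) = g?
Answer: 36 - 7*I*sqrt(241)/4 ≈ 36.0 - 27.167*I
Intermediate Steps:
G(E) = 15/4 (G(E) = 4 + (1/4)*(-1) = 4 - 1/4 = 15/4)
W(P) = -5*P*(25 + P) (W(P) = -5*(P + 5**2)*P = -5*(P + 25)*P = -5*(25 + P)*P = -5*P*(25 + P))
h(H) = sqrt(-8625/16 + H) (h(H) = sqrt(H - 5*15/4*(25 + 15/4)) = sqrt(H - 5*15/4*115/4) = sqrt(H - 8625/16) = sqrt(-8625/16 + H))
a(36) - h(-199) = 36 - sqrt(-8625 + 16*(-199))/4 = 36 - sqrt(-8625 - 3184)/4 = 36 - sqrt(-11809)/4 = 36 - 7*I*sqrt(241)/4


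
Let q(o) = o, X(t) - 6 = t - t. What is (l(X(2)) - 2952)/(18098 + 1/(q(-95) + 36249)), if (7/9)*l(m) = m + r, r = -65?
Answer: -85142670/508911739 ≈ -0.16730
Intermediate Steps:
X(t) = 6 (X(t) = 6 + (t - t) = 6 + 0 = 6)
l(m) = -585/7 + 9*m/7 (l(m) = 9*(m - 65)/7 = 9*(-65 + m)/7 = -585/7 + 9*m/7)
(l(X(2)) - 2952)/(18098 + 1/(q(-95) + 36249)) = ((-585/7 + (9/7)*6) - 2952)/(18098 + 1/(-95 + 36249)) = ((-585/7 + 54/7) - 2952)/(18098 + 1/36154) = (-531/7 - 2952)/(18098 + 1/36154) = -21195/(7*654315093/36154) = -21195/7*36154/654315093 = -85142670/508911739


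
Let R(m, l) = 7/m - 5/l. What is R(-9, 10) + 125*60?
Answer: 134977/18 ≈ 7498.7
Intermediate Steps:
R(m, l) = -5/l + 7/m
R(-9, 10) + 125*60 = (-5/10 + 7/(-9)) + 125*60 = (-5*⅒ + 7*(-⅑)) + 7500 = (-½ - 7/9) + 7500 = -23/18 + 7500 = 134977/18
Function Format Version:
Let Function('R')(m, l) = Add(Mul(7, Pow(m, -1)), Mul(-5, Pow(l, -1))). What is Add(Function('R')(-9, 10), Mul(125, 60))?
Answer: Rational(134977, 18) ≈ 7498.7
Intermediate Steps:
Function('R')(m, l) = Add(Mul(-5, Pow(l, -1)), Mul(7, Pow(m, -1)))
Add(Function('R')(-9, 10), Mul(125, 60)) = Add(Add(Mul(-5, Pow(10, -1)), Mul(7, Pow(-9, -1))), Mul(125, 60)) = Add(Add(Mul(-5, Rational(1, 10)), Mul(7, Rational(-1, 9))), 7500) = Add(Add(Rational(-1, 2), Rational(-7, 9)), 7500) = Add(Rational(-23, 18), 7500) = Rational(134977, 18)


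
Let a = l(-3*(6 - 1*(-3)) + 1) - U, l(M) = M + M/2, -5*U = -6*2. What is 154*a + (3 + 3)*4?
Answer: -31758/5 ≈ -6351.6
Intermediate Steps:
U = 12/5 (U = -(-6)*2/5 = -1/5*(-12) = 12/5 ≈ 2.4000)
l(M) = 3*M/2 (l(M) = M + M*(1/2) = M + M/2 = 3*M/2)
a = -207/5 (a = 3*(-3*(6 - 1*(-3)) + 1)/2 - 1*12/5 = 3*(-3*(6 + 3) + 1)/2 - 12/5 = 3*(-3*9 + 1)/2 - 12/5 = 3*(-27 + 1)/2 - 12/5 = (3/2)*(-26) - 12/5 = -39 - 12/5 = -207/5 ≈ -41.400)
154*a + (3 + 3)*4 = 154*(-207/5) + (3 + 3)*4 = -31878/5 + 6*4 = -31878/5 + 24 = -31758/5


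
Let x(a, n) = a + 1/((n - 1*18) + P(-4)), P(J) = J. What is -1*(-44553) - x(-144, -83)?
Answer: 4693186/105 ≈ 44697.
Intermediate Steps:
x(a, n) = a + 1/(-22 + n) (x(a, n) = a + 1/((n - 1*18) - 4) = a + 1/((n - 18) - 4) = a + 1/((-18 + n) - 4) = a + 1/(-22 + n))
-1*(-44553) - x(-144, -83) = -1*(-44553) - (1 - 22*(-144) - 144*(-83))/(-22 - 83) = 44553 - (1 + 3168 + 11952)/(-105) = 44553 - (-1)*15121/105 = 44553 - 1*(-15121/105) = 44553 + 15121/105 = 4693186/105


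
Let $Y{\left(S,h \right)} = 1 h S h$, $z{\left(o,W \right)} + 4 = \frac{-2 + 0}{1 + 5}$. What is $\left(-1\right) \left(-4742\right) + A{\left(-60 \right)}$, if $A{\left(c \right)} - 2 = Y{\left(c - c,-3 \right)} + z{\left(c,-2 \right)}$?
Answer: $\frac{14219}{3} \approx 4739.7$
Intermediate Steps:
$z{\left(o,W \right)} = - \frac{13}{3}$ ($z{\left(o,W \right)} = -4 + \frac{-2 + 0}{1 + 5} = -4 - \frac{2}{6} = -4 - \frac{1}{3} = - \frac{13}{3}$)
$Y{\left(S,h \right)} = S h^{2}$ ($Y{\left(S,h \right)} = 1 S h h = S h h = S h^{2}$)
$A{\left(c \right)} = - \frac{7}{3}$ ($A{\left(c \right)} = 2 + \left(\left(c - c\right) \left(-3\right)^{2} - \frac{13}{3}\right) = 2 + \left(0 \cdot 9 - \frac{13}{3}\right) = 2 + \left(0 - \frac{13}{3}\right) = 2 - \frac{13}{3} = - \frac{7}{3}$)
$\left(-1\right) \left(-4742\right) + A{\left(-60 \right)} = \left(-1\right) \left(-4742\right) - \frac{7}{3} = 4742 - \frac{7}{3} = \frac{14219}{3}$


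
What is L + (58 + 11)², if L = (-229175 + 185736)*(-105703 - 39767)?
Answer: 6319076091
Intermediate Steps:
L = 6319071330 (L = -43439*(-145470) = 6319071330)
L + (58 + 11)² = 6319071330 + (58 + 11)² = 6319071330 + 69² = 6319071330 + 4761 = 6319076091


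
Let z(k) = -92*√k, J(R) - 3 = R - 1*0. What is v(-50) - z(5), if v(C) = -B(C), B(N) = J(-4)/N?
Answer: -1/50 + 92*√5 ≈ 205.70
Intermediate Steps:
J(R) = 3 + R (J(R) = 3 + (R - 1*0) = 3 + (R + 0) = 3 + R)
B(N) = -1/N (B(N) = (3 - 4)/N = -1/N)
v(C) = 1/C (v(C) = -(-1)/C = 1/C)
v(-50) - z(5) = 1/(-50) - (-92)*√5 = -1/50 + 92*√5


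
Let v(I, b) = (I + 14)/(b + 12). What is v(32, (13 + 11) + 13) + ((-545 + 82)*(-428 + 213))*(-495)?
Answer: -2414463929/49 ≈ -4.9275e+7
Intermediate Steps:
v(I, b) = (14 + I)/(12 + b)
v(32, (13 + 11) + 13) + ((-545 + 82)*(-428 + 213))*(-495) = (14 + 32)/(12 + ((13 + 11) + 13)) + ((-545 + 82)*(-428 + 213))*(-495) = 46/(12 + (24 + 13)) - 463*(-215)*(-495) = 46/(12 + 37) + 99545*(-495) = 46/49 - 49274775 = -2414463929/49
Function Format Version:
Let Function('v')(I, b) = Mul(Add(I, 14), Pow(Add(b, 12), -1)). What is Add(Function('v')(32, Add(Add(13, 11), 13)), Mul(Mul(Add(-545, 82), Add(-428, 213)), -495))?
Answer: Rational(-2414463929, 49) ≈ -4.9275e+7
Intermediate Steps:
Function('v')(I, b) = Mul(Pow(Add(12, b), -1), Add(14, I)) (Function('v')(I, b) = Mul(Add(14, I), Pow(Add(12, b), -1)) = Mul(Pow(Add(12, b), -1), Add(14, I)))
Add(Function('v')(32, Add(Add(13, 11), 13)), Mul(Mul(Add(-545, 82), Add(-428, 213)), -495)) = Add(Mul(Pow(Add(12, Add(Add(13, 11), 13)), -1), Add(14, 32)), Mul(Mul(Add(-545, 82), Add(-428, 213)), -495)) = Add(Mul(Pow(Add(12, Add(24, 13)), -1), 46), Mul(Mul(-463, -215), -495)) = Add(Mul(Pow(Add(12, 37), -1), 46), Mul(99545, -495)) = Add(Mul(Pow(49, -1), 46), -49274775) = Add(Mul(Rational(1, 49), 46), -49274775) = Add(Rational(46, 49), -49274775) = Rational(-2414463929, 49)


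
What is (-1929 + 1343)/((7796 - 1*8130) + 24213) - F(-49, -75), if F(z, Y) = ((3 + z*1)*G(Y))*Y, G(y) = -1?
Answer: 82381964/23879 ≈ 3450.0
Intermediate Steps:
F(z, Y) = Y*(-3 - z) (F(z, Y) = ((3 + z*1)*(-1))*Y = ((3 + z)*(-1))*Y = (-3 - z)*Y = Y*(-3 - z))
(-1929 + 1343)/((7796 - 1*8130) + 24213) - F(-49, -75) = (-1929 + 1343)/((7796 - 1*8130) + 24213) - (-1)*(-75)*(3 - 49) = -586/((7796 - 8130) + 24213) - (-1)*(-75)*(-46) = -586/(-334 + 24213) - 1*(-3450) = -586/23879 + 3450 = 82381964/23879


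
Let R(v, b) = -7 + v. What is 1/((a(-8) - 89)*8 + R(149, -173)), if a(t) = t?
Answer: -1/634 ≈ -0.0015773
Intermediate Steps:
1/((a(-8) - 89)*8 + R(149, -173)) = 1/((-8 - 89)*8 + (-7 + 149)) = 1/(-97*8 + 142) = 1/(-776 + 142) = 1/(-634) = -1/634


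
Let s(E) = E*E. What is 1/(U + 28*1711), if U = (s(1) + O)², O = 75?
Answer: 1/53684 ≈ 1.8628e-5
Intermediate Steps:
s(E) = E²
U = 5776 (U = (1² + 75)² = (1 + 75)² = 76² = 5776)
1/(U + 28*1711) = 1/(5776 + 28*1711) = 1/(5776 + 47908) = 1/53684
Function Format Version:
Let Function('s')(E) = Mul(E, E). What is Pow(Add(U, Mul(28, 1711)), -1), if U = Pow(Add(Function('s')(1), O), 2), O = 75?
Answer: Rational(1, 53684) ≈ 1.8628e-5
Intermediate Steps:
Function('s')(E) = Pow(E, 2)
U = 5776 (U = Pow(Add(Pow(1, 2), 75), 2) = Pow(Add(1, 75), 2) = Pow(76, 2) = 5776)
Pow(Add(U, Mul(28, 1711)), -1) = Pow(Add(5776, Mul(28, 1711)), -1) = Pow(Add(5776, 47908), -1) = Pow(53684, -1) = Rational(1, 53684)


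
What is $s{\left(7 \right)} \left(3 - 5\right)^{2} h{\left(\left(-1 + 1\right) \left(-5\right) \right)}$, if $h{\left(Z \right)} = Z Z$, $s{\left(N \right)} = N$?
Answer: $0$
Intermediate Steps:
$h{\left(Z \right)} = Z^{2}$
$s{\left(7 \right)} \left(3 - 5\right)^{2} h{\left(\left(-1 + 1\right) \left(-5\right) \right)} = 7 \left(3 - 5\right)^{2} \left(\left(-1 + 1\right) \left(-5\right)\right)^{2} = 7 \left(-2\right)^{2} \left(0 \left(-5\right)\right)^{2} = 7 \cdot 4 \cdot 0^{2} = 28 \cdot 0 = 0$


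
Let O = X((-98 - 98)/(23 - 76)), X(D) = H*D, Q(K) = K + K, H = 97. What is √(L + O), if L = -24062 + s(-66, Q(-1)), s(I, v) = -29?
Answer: I*√66663983/53 ≈ 154.05*I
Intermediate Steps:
Q(K) = 2*K
L = -24091 (L = -24062 - 29 = -24091)
X(D) = 97*D
O = 19012/53 (O = 97*((-98 - 98)/(23 - 76)) = 97*(-196/(-53)) = 97*(-196*(-1/53)) = 97*(196/53) = 19012/53 ≈ 358.72)
√(L + O) = √(-24091 + 19012/53) = √(-1257811/53) = I*√66663983/53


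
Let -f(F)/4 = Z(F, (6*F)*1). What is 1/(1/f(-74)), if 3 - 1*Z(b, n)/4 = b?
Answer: -1232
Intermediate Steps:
Z(b, n) = 12 - 4*b
f(F) = -48 + 16*F (f(F) = -4*(12 - 4*F) = -48 + 16*F)
1/(1/f(-74)) = 1/(1/(-48 + 16*(-74))) = 1/(1/(-48 - 1184)) = 1/(1/(-1232)) = 1/(-1/1232) = -1232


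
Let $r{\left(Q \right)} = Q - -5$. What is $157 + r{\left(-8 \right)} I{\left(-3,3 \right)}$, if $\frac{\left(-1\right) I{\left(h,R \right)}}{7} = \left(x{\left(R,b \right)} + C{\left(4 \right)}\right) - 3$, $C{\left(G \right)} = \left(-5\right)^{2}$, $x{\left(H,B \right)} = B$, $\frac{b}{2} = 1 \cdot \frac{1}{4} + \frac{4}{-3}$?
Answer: $\frac{1147}{2} \approx 573.5$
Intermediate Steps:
$b = - \frac{13}{6}$ ($b = 2 \left(1 \cdot \frac{1}{4} + \frac{4}{-3}\right) = 2 \left(1 \cdot \frac{1}{4} + 4 \left(- \frac{1}{3}\right)\right) = 2 \left(\frac{1}{4} - \frac{4}{3}\right) = 2 \left(- \frac{13}{12}\right) = - \frac{13}{6} \approx -2.1667$)
$r{\left(Q \right)} = 5 + Q$ ($r{\left(Q \right)} = Q + 5 = 5 + Q$)
$C{\left(G \right)} = 25$
$I{\left(h,R \right)} = - \frac{833}{6}$ ($I{\left(h,R \right)} = - 7 \left(\left(- \frac{13}{6} + 25\right) - 3\right) = - 7 \left(\frac{137}{6} - 3\right) = \left(-7\right) \frac{119}{6} = - \frac{833}{6}$)
$157 + r{\left(-8 \right)} I{\left(-3,3 \right)} = 157 + \left(5 - 8\right) \left(- \frac{833}{6}\right) = 157 - - \frac{833}{2} = 157 + \frac{833}{2} = \frac{1147}{2}$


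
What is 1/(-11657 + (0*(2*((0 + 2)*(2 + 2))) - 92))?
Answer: -1/11749 ≈ -8.5114e-5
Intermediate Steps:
1/(-11657 + (0*(2*((0 + 2)*(2 + 2))) - 92)) = 1/(-11657 + (0*(2*(2*4)) - 92)) = 1/(-11657 + (0*(2*8) - 92)) = 1/(-11657 + (0*16 - 92)) = 1/(-11657 + (0 - 92)) = 1/(-11657 - 92) = 1/(-11749) = -1/11749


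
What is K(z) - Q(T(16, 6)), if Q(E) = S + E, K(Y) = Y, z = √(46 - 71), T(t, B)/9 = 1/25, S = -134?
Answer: 3341/25 + 5*I ≈ 133.64 + 5.0*I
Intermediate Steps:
T(t, B) = 9/25
z = 5*I (z = √(-25) = 5*I ≈ 5.0*I)
Q(E) = -134 + E
K(z) - Q(T(16, 6)) = 5*I - (-134 + 9/25) = 5*I - 1*(-3341/25) = 5*I + 3341/25 = 3341/25 + 5*I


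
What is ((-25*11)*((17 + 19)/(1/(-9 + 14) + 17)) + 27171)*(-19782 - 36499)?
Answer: -64363120443/43 ≈ -1.4968e+9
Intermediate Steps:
((-25*11)*((17 + 19)/(1/(-9 + 14) + 17)) + 27171)*(-19782 - 36499) = (-9900/(1/5 + 17) + 27171)*(-56281) = (-9900/(⅕ + 17) + 27171)*(-56281) = (-9900/86/5 + 27171)*(-56281) = (-9900*5/86 + 27171)*(-56281) = (-275*90/43 + 27171)*(-56281) = (-24750/43 + 27171)*(-56281) = (1143603/43)*(-56281) = -64363120443/43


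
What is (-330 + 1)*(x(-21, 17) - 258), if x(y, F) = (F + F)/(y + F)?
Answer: 175357/2 ≈ 87679.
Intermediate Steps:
x(y, F) = 2*F/(F + y) (x(y, F) = (2*F)/(F + y) = 2*F/(F + y))
(-330 + 1)*(x(-21, 17) - 258) = (-330 + 1)*(2*17/(17 - 21) - 258) = -329*(2*17/(-4) - 258) = -329*(2*17*(-¼) - 258) = -329*(-17/2 - 258) = -329*(-533/2) = 175357/2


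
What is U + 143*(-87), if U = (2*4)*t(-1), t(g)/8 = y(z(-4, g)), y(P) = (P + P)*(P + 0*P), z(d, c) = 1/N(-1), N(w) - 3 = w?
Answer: -12409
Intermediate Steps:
N(w) = 3 + w
z(d, c) = ½ (z(d, c) = 1/(3 - 1) = 1/2 = ½)
y(P) = 2*P² (y(P) = (2*P)*(P + 0) = (2*P)*P = 2*P²)
t(g) = 4 (t(g) = 8*(2*(½)²) = 8*(2*(¼)) = 8*(½) = 4)
U = 32 (U = (2*4)*4 = 8*4 = 32)
U + 143*(-87) = 32 + 143*(-87) = 32 - 12441 = -12409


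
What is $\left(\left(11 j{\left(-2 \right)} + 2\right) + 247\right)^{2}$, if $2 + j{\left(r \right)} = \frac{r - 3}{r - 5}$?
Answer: $\frac{2702736}{49} \approx 55158.0$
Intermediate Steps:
$j{\left(r \right)} = -2 + \frac{-3 + r}{-5 + r}$ ($j{\left(r \right)} = -2 + \frac{r - 3}{r - 5} = -2 + \frac{-3 + r}{-5 + r}$)
$\left(\left(11 j{\left(-2 \right)} + 2\right) + 247\right)^{2} = \left(\left(11 \frac{7 - -2}{-5 - 2} + 2\right) + 247\right)^{2} = \left(\left(11 \frac{7 + 2}{-7} + 2\right) + 247\right)^{2} = \left(\left(11 \left(\left(- \frac{1}{7}\right) 9\right) + 2\right) + 247\right)^{2} = \left(\left(11 \left(- \frac{9}{7}\right) + 2\right) + 247\right)^{2} = \left(\left(- \frac{99}{7} + 2\right) + 247\right)^{2} = \left(- \frac{85}{7} + 247\right)^{2} = \left(\frac{1644}{7}\right)^{2} = \frac{2702736}{49}$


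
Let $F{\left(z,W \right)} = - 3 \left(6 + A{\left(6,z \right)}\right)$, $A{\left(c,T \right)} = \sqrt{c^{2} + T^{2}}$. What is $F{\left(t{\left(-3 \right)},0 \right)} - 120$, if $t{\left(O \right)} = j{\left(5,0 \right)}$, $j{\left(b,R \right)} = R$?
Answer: $-156$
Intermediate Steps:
$A{\left(c,T \right)} = \sqrt{T^{2} + c^{2}}$
$t{\left(O \right)} = 0$
$F{\left(z,W \right)} = -18 - 3 \sqrt{36 + z^{2}}$ ($F{\left(z,W \right)} = - 3 \left(6 + \sqrt{z^{2} + 6^{2}}\right) = - 3 \left(6 + \sqrt{z^{2} + 36}\right) = - 3 \left(6 + \sqrt{36 + z^{2}}\right) = -18 - 3 \sqrt{36 + z^{2}}$)
$F{\left(t{\left(-3 \right)},0 \right)} - 120 = \left(-18 - 3 \sqrt{36 + 0^{2}}\right) - 120 = \left(-18 - 3 \sqrt{36 + 0}\right) - 120 = \left(-18 - 3 \sqrt{36}\right) - 120 = \left(-18 - 18\right) - 120 = -36 - 120 = -156$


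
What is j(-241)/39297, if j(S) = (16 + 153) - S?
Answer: 410/39297 ≈ 0.010433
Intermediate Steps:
j(S) = 169 - S
j(-241)/39297 = (169 - 1*(-241))/39297 = (169 + 241)*(1/39297) = 410*(1/39297) = 410/39297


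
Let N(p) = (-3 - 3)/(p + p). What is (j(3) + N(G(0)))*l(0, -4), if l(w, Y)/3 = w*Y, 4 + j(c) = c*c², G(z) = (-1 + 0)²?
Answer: 0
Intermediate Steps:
G(z) = 1 (G(z) = (-1)² = 1)
N(p) = -3/p (N(p) = -6*1/(2*p) = -3/p)
j(c) = -4 + c³ (j(c) = -4 + c*c² = -4 + c³)
l(w, Y) = 3*Y*w (l(w, Y) = 3*(w*Y) = 3*(Y*w) = 3*Y*w)
(j(3) + N(G(0)))*l(0, -4) = ((-4 + 3³) - 3/1)*(3*(-4)*0) = ((-4 + 27) - 3*1)*0 = (23 - 3)*0 = 20*0 = 0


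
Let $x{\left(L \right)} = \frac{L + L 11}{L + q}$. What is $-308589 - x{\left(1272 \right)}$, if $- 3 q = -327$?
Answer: $- \frac{426176673}{1381} \approx -3.086 \cdot 10^{5}$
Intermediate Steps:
$q = 109$ ($q = \left(- \frac{1}{3}\right) \left(-327\right) = 109$)
$x{\left(L \right)} = \frac{12 L}{109 + L}$ ($x{\left(L \right)} = \frac{L + L 11}{L + 109} = \frac{L + 11 L}{109 + L} = \frac{12 L}{109 + L}$)
$-308589 - x{\left(1272 \right)} = -308589 - 12 \cdot 1272 \frac{1}{109 + 1272} = -308589 - 12 \cdot 1272 \cdot \frac{1}{1381} = -308589 - \frac{15264}{1381} = - \frac{426176673}{1381}$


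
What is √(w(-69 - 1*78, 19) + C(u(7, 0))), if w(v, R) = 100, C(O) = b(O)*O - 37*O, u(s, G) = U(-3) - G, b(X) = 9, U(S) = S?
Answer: 2*√46 ≈ 13.565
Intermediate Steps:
u(s, G) = -3 - G
C(O) = -28*O (C(O) = 9*O - 37*O = -28*O)
√(w(-69 - 1*78, 19) + C(u(7, 0))) = √(100 - 28*(-3 - 1*0)) = √(100 - 28*(-3 + 0)) = √(100 - 28*(-3)) = √(100 + 84) = √184 = 2*√46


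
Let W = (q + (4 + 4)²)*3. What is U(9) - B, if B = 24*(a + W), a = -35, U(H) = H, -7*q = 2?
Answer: -26169/7 ≈ -3738.4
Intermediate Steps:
q = -2/7 (q = -⅐*2 = -2/7 ≈ -0.28571)
W = 1338/7 (W = (-2/7 + (4 + 4)²)*3 = (-2/7 + 8²)*3 = (-2/7 + 64)*3 = (446/7)*3 = 1338/7 ≈ 191.14)
B = 26232/7 (B = 24*(-35 + 1338/7) = 24*(1093/7) = 26232/7 ≈ 3747.4)
U(9) - B = 9 - 1*26232/7 = 9 - 26232/7 = -26169/7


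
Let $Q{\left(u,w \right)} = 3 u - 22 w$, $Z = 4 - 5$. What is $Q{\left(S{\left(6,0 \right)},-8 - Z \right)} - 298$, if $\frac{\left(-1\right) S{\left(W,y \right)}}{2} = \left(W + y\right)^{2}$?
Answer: $-360$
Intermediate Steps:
$S{\left(W,y \right)} = - 2 \left(W + y\right)^{2}$
$Z = -1$
$Q{\left(u,w \right)} = - 22 w + 3 u$
$Q{\left(S{\left(6,0 \right)},-8 - Z \right)} - 298 = \left(- 22 \left(-8 - -1\right) + 3 \left(- 2 \left(6 + 0\right)^{2}\right)\right) - 298 = \left(- 22 \left(-8 + 1\right) + 3 \left(- 2 \cdot 6^{2}\right)\right) - 298 = \left(\left(-22\right) \left(-7\right) + 3 \left(\left(-2\right) 36\right)\right) - 298 = \left(154 + 3 \left(-72\right)\right) - 298 = \left(154 - 216\right) - 298 = -62 - 298 = -360$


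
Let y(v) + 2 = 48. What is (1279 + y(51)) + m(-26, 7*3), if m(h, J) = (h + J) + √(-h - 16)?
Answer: 1320 + √10 ≈ 1323.2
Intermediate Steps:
y(v) = 46 (y(v) = -2 + 48 = 46)
m(h, J) = J + h + √(-16 - h) (m(h, J) = (J + h) + √(-16 - h) = J + h + √(-16 - h))
(1279 + y(51)) + m(-26, 7*3) = (1279 + 46) + (7*3 - 26 + √(-16 - 1*(-26))) = 1325 + (21 - 26 + √(-16 + 26)) = 1325 + (21 - 26 + √10) = 1325 + (-5 + √10) = 1320 + √10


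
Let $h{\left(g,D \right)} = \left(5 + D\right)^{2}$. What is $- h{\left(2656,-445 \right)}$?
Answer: $-193600$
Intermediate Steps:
$- h{\left(2656,-445 \right)} = - \left(5 - 445\right)^{2} = - \left(-440\right)^{2} = \left(-1\right) 193600 = -193600$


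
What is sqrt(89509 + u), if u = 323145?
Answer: sqrt(412654) ≈ 642.38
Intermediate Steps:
sqrt(89509 + u) = sqrt(89509 + 323145) = sqrt(412654)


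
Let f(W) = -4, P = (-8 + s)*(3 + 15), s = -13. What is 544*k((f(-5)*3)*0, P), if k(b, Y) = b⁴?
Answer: 0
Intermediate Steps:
P = -378 (P = (-8 - 13)*(3 + 15) = -21*18 = -378)
544*k((f(-5)*3)*0, P) = 544*(-4*3*0)⁴ = 544*(-12*0)⁴ = 544*0⁴ = 544*0 = 0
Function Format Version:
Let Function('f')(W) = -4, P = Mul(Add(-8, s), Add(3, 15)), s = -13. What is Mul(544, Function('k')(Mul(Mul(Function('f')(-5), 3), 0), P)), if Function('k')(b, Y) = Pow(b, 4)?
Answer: 0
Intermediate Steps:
P = -378 (P = Mul(Add(-8, -13), Add(3, 15)) = Mul(-21, 18) = -378)
Mul(544, Function('k')(Mul(Mul(Function('f')(-5), 3), 0), P)) = Mul(544, Pow(Mul(Mul(-4, 3), 0), 4)) = Mul(544, Pow(Mul(-12, 0), 4)) = Mul(544, Pow(0, 4)) = Mul(544, 0) = 0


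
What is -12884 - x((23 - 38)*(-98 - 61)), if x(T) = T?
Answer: -15269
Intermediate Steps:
-12884 - x((23 - 38)*(-98 - 61)) = -12884 - (23 - 38)*(-98 - 61) = -12884 - (-15)*(-159) = -12884 - 1*2385 = -12884 - 2385 = -15269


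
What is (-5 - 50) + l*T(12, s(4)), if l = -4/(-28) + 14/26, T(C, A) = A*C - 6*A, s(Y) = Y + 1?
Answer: -3145/91 ≈ -34.560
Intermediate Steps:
s(Y) = 1 + Y
T(C, A) = -6*A + A*C
l = 62/91 (l = -4*(-1/28) + 14*(1/26) = ⅐ + 7/13 = 62/91 ≈ 0.68132)
(-5 - 50) + l*T(12, s(4)) = (-5 - 50) + 62*((1 + 4)*(-6 + 12))/91 = -55 + 62*(5*6)/91 = -55 + (62/91)*30 = -55 + 1860/91 = -3145/91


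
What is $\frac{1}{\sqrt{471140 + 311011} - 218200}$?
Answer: $- \frac{218200}{47610457849} - \frac{\sqrt{782151}}{47610457849} \approx -4.6016 \cdot 10^{-6}$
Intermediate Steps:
$\frac{1}{\sqrt{471140 + 311011} - 218200} = \frac{1}{\sqrt{782151} - 218200} = \frac{1}{-218200 + \sqrt{782151}}$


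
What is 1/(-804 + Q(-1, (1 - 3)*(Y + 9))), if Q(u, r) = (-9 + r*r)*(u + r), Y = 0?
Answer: -1/6789 ≈ -0.00014730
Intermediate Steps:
Q(u, r) = (-9 + r**2)*(r + u)
1/(-804 + Q(-1, (1 - 3)*(Y + 9))) = 1/(-804 + (((1 - 3)*(0 + 9))**3 - 9*(1 - 3)*(0 + 9) - 9*(-1) - ((1 - 3)*(0 + 9))**2)) = 1/(-804 + ((-2*9)**3 - (-18)*9 + 9 - (-2*9)**2)) = 1/(-804 + ((-18)**3 - 9*(-18) + 9 - 1*(-18)**2)) = 1/(-804 + (-5832 + 162 + 9 - 1*324)) = 1/(-804 + (-5832 + 162 + 9 - 324)) = 1/(-804 - 5985) = 1/(-6789) = -1/6789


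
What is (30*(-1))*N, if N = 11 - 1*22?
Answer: 330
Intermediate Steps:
N = -11 (N = 11 - 22 = -11)
(30*(-1))*N = (30*(-1))*(-11) = -30*(-11) = 330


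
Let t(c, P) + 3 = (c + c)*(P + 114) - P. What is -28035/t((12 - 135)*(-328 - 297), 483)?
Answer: -3115/10198696 ≈ -0.00030543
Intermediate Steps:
t(c, P) = -3 - P + 2*c*(114 + P) (t(c, P) = -3 + ((c + c)*(P + 114) - P) = -3 + ((2*c)*(114 + P) - P) = -3 + (2*c*(114 + P) - P) = -3 + (-P + 2*c*(114 + P)) = -3 - P + 2*c*(114 + P))
-28035/t((12 - 135)*(-328 - 297), 483) = -28035/(-3 - 1*483 + 228*((12 - 135)*(-328 - 297)) + 2*483*((12 - 135)*(-328 - 297))) = -28035/(-3 - 483 + 228*(-123*(-625)) + 2*483*(-123*(-625))) = -28035/(-3 - 483 + 228*76875 + 2*483*76875) = -28035/(-3 - 483 + 17527500 + 74261250) = -28035/91788264 = -28035*1/91788264 = -3115/10198696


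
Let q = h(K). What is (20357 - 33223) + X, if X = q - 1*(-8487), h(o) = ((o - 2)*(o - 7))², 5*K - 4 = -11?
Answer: -2227079/625 ≈ -3563.3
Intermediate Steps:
K = -7/5 (K = ⅘ + (⅕)*(-11) = ⅘ - 11/5 = -7/5 ≈ -1.4000)
h(o) = (-7 + o)²*(-2 + o)² (h(o) = ((-2 + o)*(-7 + o))² = ((-7 + o)*(-2 + o))² = (-7 + o)²*(-2 + o)²)
q = 509796/625 (q = (-7 - 7/5)²*(-2 - 7/5)² = (-42/5)²*(-17/5)² = (1764/25)*(289/25) = 509796/625 ≈ 815.67)
X = 5814171/625 (X = 509796/625 - 1*(-8487) = 509796/625 + 8487 = 5814171/625 ≈ 9302.7)
(20357 - 33223) + X = (20357 - 33223) + 5814171/625 = -12866 + 5814171/625 = -2227079/625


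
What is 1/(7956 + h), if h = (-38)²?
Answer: 1/9400 ≈ 0.00010638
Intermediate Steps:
h = 1444
1/(7956 + h) = 1/(7956 + 1444) = 1/9400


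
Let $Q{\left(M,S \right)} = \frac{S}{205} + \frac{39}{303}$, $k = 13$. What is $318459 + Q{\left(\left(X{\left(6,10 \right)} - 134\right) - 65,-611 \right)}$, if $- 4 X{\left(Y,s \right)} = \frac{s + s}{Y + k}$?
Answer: $\frac{6593634549}{20705} \approx 3.1846 \cdot 10^{5}$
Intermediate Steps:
$X{\left(Y,s \right)} = - \frac{s}{2 \left(13 + Y\right)}$ ($X{\left(Y,s \right)} = - \frac{\left(s + s\right) \frac{1}{Y + 13}}{4} = - \frac{2 s \frac{1}{13 + Y}}{4} = - \frac{s}{2 \left(13 + Y\right)}$)
$Q{\left(M,S \right)} = \frac{13}{101} + \frac{S}{205}$ ($Q{\left(M,S \right)} = S \frac{1}{205} + 39 \cdot \frac{1}{303} = \frac{S}{205} + \frac{13}{101} = \frac{13}{101} + \frac{S}{205}$)
$318459 + Q{\left(\left(X{\left(6,10 \right)} - 134\right) - 65,-611 \right)} = 318459 + \left(\frac{13}{101} + \frac{1}{205} \left(-611\right)\right) = 318459 + \left(\frac{13}{101} - \frac{611}{205}\right) = 318459 - \frac{59046}{20705} = \frac{6593634549}{20705}$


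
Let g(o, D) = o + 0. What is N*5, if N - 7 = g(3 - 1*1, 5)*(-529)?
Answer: -5255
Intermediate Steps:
g(o, D) = o
N = -1051 (N = 7 + (3 - 1*1)*(-529) = 7 + (3 - 1)*(-529) = 7 + 2*(-529) = 7 - 1058 = -1051)
N*5 = -1051*5 = -5255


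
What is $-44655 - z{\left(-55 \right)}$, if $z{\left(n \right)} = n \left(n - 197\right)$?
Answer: $-58515$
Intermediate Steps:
$z{\left(n \right)} = n \left(-197 + n\right)$
$-44655 - z{\left(-55 \right)} = -44655 - - 55 \left(-197 - 55\right) = -44655 - \left(-55\right) \left(-252\right) = -44655 - 13860 = -58515$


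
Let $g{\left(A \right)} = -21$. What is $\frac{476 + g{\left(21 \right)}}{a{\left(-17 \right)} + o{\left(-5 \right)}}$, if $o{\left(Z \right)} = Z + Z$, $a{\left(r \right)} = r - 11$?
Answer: $- \frac{455}{38} \approx -11.974$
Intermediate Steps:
$a{\left(r \right)} = -11 + r$ ($a{\left(r \right)} = r - 11 = -11 + r$)
$o{\left(Z \right)} = 2 Z$
$\frac{476 + g{\left(21 \right)}}{a{\left(-17 \right)} + o{\left(-5 \right)}} = \frac{476 - 21}{\left(-11 - 17\right) + 2 \left(-5\right)} = \frac{455}{-28 - 10} = \frac{455}{-38} = 455 \left(- \frac{1}{38}\right) = - \frac{455}{38}$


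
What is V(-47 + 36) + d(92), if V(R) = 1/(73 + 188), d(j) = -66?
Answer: -17225/261 ≈ -65.996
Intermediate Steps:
V(R) = 1/261
V(-47 + 36) + d(92) = 1/261 - 66 = -17225/261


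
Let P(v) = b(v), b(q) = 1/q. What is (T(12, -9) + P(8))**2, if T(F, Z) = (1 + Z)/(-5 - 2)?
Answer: 5041/3136 ≈ 1.6075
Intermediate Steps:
b(q) = 1/q
P(v) = 1/v
T(F, Z) = -1/7 - Z/7 (T(F, Z) = (1 + Z)/(-7) = (1 + Z)*(-1/7) = -1/7 - Z/7)
(T(12, -9) + P(8))**2 = ((-1/7 - 1/7*(-9)) + 1/8)**2 = ((-1/7 + 9/7) + 1/8)**2 = (8/7 + 1/8)**2 = (71/56)**2 = 5041/3136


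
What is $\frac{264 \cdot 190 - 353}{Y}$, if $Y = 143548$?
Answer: $\frac{49807}{143548} \approx 0.34697$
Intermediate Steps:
$\frac{264 \cdot 190 - 353}{Y} = \frac{264 \cdot 190 - 353}{143548} = \left(50160 - 353\right) \frac{1}{143548} = 49807 \cdot \frac{1}{143548} = \frac{49807}{143548}$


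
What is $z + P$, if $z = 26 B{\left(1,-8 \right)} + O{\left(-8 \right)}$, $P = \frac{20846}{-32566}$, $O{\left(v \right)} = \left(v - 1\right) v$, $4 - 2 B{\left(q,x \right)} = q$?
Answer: $\frac{1796990}{16283} \approx 110.36$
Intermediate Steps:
$B{\left(q,x \right)} = 2 - \frac{q}{2}$
$O{\left(v \right)} = v \left(-1 + v\right)$ ($O{\left(v \right)} = \left(-1 + v\right) v = v \left(-1 + v\right)$)
$P = - \frac{10423}{16283}$ ($P = 20846 \left(- \frac{1}{32566}\right) = - \frac{10423}{16283} \approx -0.64012$)
$z = 111$ ($z = 26 \left(2 - \frac{1}{2}\right) - 8 \left(-1 - 8\right) = 26 \left(2 - \frac{1}{2}\right) - -72 = 26 \cdot \frac{3}{2} + 72 = 39 + 72 = 111$)
$z + P = 111 - \frac{10423}{16283} = \frac{1796990}{16283}$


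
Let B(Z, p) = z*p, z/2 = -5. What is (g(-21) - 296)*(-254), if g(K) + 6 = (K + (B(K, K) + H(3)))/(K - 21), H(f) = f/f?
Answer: 1634998/21 ≈ 77857.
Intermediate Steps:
z = -10 (z = 2*(-5) = -10)
B(Z, p) = -10*p
H(f) = 1
g(K) = -6 + (1 - 9*K)/(-21 + K) (g(K) = -6 + (K + (-10*K + 1))/(K - 21) = -6 + (K + (1 - 10*K))/(-21 + K) = -6 + (1 - 9*K)/(-21 + K))
(g(-21) - 296)*(-254) = ((127 - 15*(-21))/(-21 - 21) - 296)*(-254) = ((127 + 315)/(-42) - 296)*(-254) = (-1/42*442 - 296)*(-254) = (-221/21 - 296)*(-254) = -6437/21*(-254) = 1634998/21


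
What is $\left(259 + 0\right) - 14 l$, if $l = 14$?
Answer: $63$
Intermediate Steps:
$\left(259 + 0\right) - 14 l = \left(259 + 0\right) - 196 = 259 - 196 = 63$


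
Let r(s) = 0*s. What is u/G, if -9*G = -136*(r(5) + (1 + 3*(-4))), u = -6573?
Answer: 59157/1496 ≈ 39.543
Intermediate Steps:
r(s) = 0
G = -1496/9 (G = -(-136)*(0 + (1 + 3*(-4)))/9 = -(-136)*(0 + (1 - 12))/9 = -(-136)*(0 - 11)/9 = -(-136)*(-11)/9 = -⅑*1496 = -1496/9 ≈ -166.22)
u/G = -6573/(-1496/9) = -6573*(-9/1496) = 59157/1496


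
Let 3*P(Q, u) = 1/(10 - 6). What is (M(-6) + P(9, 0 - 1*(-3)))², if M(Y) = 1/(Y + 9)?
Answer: 25/144 ≈ 0.17361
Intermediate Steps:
M(Y) = 1/(9 + Y)
P(Q, u) = 1/12 (P(Q, u) = 1/(3*(10 - 6)) = (⅓)/4 = (⅓)*(¼) = 1/12)
(M(-6) + P(9, 0 - 1*(-3)))² = (1/(9 - 6) + 1/12)² = (1/3 + 1/12)² = (⅓ + 1/12)² = (5/12)² = 25/144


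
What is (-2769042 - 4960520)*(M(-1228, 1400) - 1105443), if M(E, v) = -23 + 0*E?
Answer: 8544767985892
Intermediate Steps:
M(E, v) = -23 (M(E, v) = -23 + 0 = -23)
(-2769042 - 4960520)*(M(-1228, 1400) - 1105443) = (-2769042 - 4960520)*(-23 - 1105443) = -7729562*(-1105466) = 8544767985892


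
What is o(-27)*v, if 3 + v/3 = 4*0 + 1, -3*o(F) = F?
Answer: -54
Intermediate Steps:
o(F) = -F/3
v = -6 (v = -9 + 3*(4*0 + 1) = -9 + 3*(0 + 1) = -9 + 3*1 = -9 + 3 = -6)
o(-27)*v = -⅓*(-27)*(-6) = 9*(-6) = -54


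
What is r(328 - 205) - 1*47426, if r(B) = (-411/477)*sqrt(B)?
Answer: -47426 - 137*sqrt(123)/159 ≈ -47436.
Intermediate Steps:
r(B) = -137*sqrt(B)/159 (r(B) = (-411*1/477)*sqrt(B) = -137*sqrt(B)/159)
r(328 - 205) - 1*47426 = -137*sqrt(328 - 205)/159 - 1*47426 = -137*sqrt(123)/159 - 47426 = -47426 - 137*sqrt(123)/159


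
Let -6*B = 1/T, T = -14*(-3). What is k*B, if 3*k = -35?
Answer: 5/108 ≈ 0.046296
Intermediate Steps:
k = -35/3 (k = (1/3)*(-35) = -35/3 ≈ -11.667)
T = 42
B = -1/252 (B = -1/6/42 = -1/6*1/42 = -1/252 ≈ -0.0039683)
k*B = -35/3*(-1/252) = 5/108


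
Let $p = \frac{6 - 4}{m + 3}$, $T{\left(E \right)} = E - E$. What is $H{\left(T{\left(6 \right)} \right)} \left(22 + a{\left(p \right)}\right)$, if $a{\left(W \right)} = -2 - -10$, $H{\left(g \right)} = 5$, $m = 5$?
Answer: $150$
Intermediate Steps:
$T{\left(E \right)} = 0$
$p = \frac{1}{4}$ ($p = \frac{6 - 4}{5 + 3} = \frac{2}{8} = 2 \cdot \frac{1}{8} = \frac{1}{4} \approx 0.25$)
$a{\left(W \right)} = 8$ ($a{\left(W \right)} = -2 + 10 = 8$)
$H{\left(T{\left(6 \right)} \right)} \left(22 + a{\left(p \right)}\right) = 5 \left(22 + 8\right) = 5 \cdot 30 = 150$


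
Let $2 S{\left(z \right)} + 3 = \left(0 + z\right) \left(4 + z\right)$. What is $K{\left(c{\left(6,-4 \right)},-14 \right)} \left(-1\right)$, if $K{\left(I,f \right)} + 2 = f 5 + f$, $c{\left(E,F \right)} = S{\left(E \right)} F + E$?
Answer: $86$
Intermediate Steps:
$S{\left(z \right)} = - \frac{3}{2} + \frac{z \left(4 + z\right)}{2}$ ($S{\left(z \right)} = - \frac{3}{2} + \frac{\left(0 + z\right) \left(4 + z\right)}{2} = - \frac{3}{2} + \frac{z \left(4 + z\right)}{2}$)
$c{\left(E,F \right)} = E + F \left(- \frac{3}{2} + \frac{E^{2}}{2} + 2 E\right)$ ($c{\left(E,F \right)} = \left(- \frac{3}{2} + \frac{E^{2}}{2} + 2 E\right) F + E = F \left(- \frac{3}{2} + \frac{E^{2}}{2} + 2 E\right) + E = E + F \left(- \frac{3}{2} + \frac{E^{2}}{2} + 2 E\right)$)
$K{\left(I,f \right)} = -2 + 6 f$ ($K{\left(I,f \right)} = -2 + \left(f 5 + f\right) = -2 + \left(5 f + f\right) = -2 + 6 f$)
$K{\left(c{\left(6,-4 \right)},-14 \right)} \left(-1\right) = \left(-2 + 6 \left(-14\right)\right) \left(-1\right) = \left(-2 - 84\right) \left(-1\right) = \left(-86\right) \left(-1\right) = 86$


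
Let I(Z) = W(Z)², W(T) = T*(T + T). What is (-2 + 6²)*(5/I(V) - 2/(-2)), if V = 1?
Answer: 153/2 ≈ 76.500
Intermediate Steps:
W(T) = 2*T² (W(T) = T*(2*T) = 2*T²)
I(Z) = 4*Z⁴ (I(Z) = (2*Z²)² = 4*Z⁴)
(-2 + 6²)*(5/I(V) - 2/(-2)) = (-2 + 6²)*(5/((4*1⁴)) - 2/(-2)) = (-2 + 36)*(5/((4*1)) - 2*(-½)) = 34*(5/4 + 1) = 34*(9/4) = 153/2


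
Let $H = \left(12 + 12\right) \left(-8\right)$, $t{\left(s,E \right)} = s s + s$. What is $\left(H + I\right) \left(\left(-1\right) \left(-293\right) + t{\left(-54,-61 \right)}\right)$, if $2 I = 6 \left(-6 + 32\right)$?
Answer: $-359670$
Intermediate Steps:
$t{\left(s,E \right)} = s + s^{2}$ ($t{\left(s,E \right)} = s^{2} + s = s + s^{2}$)
$H = -192$ ($H = 24 \left(-8\right) = -192$)
$I = 78$ ($I = \frac{6 \left(-6 + 32\right)}{2} = \frac{6 \cdot 26}{2} = \frac{1}{2} \cdot 156 = 78$)
$\left(H + I\right) \left(\left(-1\right) \left(-293\right) + t{\left(-54,-61 \right)}\right) = \left(-192 + 78\right) \left(\left(-1\right) \left(-293\right) - 54 \left(1 - 54\right)\right) = - 114 \left(293 - -2862\right) = - 114 \left(293 + 2862\right) = \left(-114\right) 3155 = -359670$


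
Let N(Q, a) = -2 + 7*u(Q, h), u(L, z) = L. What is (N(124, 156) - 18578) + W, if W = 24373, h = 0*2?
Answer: 6661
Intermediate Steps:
h = 0
N(Q, a) = -2 + 7*Q
(N(124, 156) - 18578) + W = ((-2 + 7*124) - 18578) + 24373 = ((-2 + 868) - 18578) + 24373 = (866 - 18578) + 24373 = -17712 + 24373 = 6661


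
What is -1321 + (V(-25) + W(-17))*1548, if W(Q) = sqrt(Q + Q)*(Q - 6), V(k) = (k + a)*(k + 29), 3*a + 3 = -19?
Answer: -201529 - 35604*I*sqrt(34) ≈ -2.0153e+5 - 2.0761e+5*I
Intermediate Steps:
a = -22/3 (a = -1 + (1/3)*(-19) = -1 - 19/3 = -22/3 ≈ -7.3333)
V(k) = (29 + k)*(-22/3 + k) (V(k) = (k - 22/3)*(k + 29) = (-22/3 + k)*(29 + k) = (29 + k)*(-22/3 + k))
W(Q) = sqrt(2)*sqrt(Q)*(-6 + Q) (W(Q) = sqrt(2*Q)*(-6 + Q) = (sqrt(2)*sqrt(Q))*(-6 + Q) = sqrt(2)*sqrt(Q)*(-6 + Q))
-1321 + (V(-25) + W(-17))*1548 = -1321 + ((-638/3 + (-25)**2 + (65/3)*(-25)) + sqrt(2)*sqrt(-17)*(-6 - 17))*1548 = -1321 + ((-638/3 + 625 - 1625/3) + sqrt(2)*(I*sqrt(17))*(-23))*1548 = -1321 + (-388/3 - 23*I*sqrt(34))*1548 = -1321 + (-200208 - 35604*I*sqrt(34)) = -201529 - 35604*I*sqrt(34)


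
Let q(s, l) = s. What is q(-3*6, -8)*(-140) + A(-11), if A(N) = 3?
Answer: 2523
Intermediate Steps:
q(-3*6, -8)*(-140) + A(-11) = -3*6*(-140) + 3 = -18*(-140) + 3 = 2520 + 3 = 2523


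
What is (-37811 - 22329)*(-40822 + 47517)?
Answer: -402637300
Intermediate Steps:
(-37811 - 22329)*(-40822 + 47517) = -60140*6695 = -402637300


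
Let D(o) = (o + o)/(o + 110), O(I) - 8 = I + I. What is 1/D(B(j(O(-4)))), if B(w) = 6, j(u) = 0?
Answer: 29/3 ≈ 9.6667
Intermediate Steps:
O(I) = 8 + 2*I (O(I) = 8 + (I + I) = 8 + 2*I)
D(o) = 2*o/(110 + o) (D(o) = (2*o)/(110 + o) = 2*o/(110 + o))
1/D(B(j(O(-4)))) = 1/(2*6/(110 + 6)) = 1/(2*6/116) = 1/(2*6*(1/116)) = 1/(3/29) = 29/3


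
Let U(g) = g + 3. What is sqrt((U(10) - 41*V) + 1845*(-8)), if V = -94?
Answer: I*sqrt(10893) ≈ 104.37*I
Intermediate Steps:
U(g) = 3 + g
sqrt((U(10) - 41*V) + 1845*(-8)) = sqrt(((3 + 10) - 41*(-94)) + 1845*(-8)) = sqrt((13 + 3854) - 14760) = sqrt(3867 - 14760) = sqrt(-10893) = I*sqrt(10893)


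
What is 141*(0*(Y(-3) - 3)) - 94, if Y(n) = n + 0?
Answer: -94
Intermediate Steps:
Y(n) = n
141*(0*(Y(-3) - 3)) - 94 = 141*(0*(-3 - 3)) - 94 = 141*(0*(-6)) - 94 = 141*0 - 94 = 0 - 94 = -94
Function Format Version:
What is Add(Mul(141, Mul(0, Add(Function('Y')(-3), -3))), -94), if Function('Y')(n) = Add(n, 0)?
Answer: -94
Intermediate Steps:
Function('Y')(n) = n
Add(Mul(141, Mul(0, Add(Function('Y')(-3), -3))), -94) = Add(Mul(141, Mul(0, Add(-3, -3))), -94) = Add(Mul(141, Mul(0, -6)), -94) = Add(Mul(141, 0), -94) = Add(0, -94) = -94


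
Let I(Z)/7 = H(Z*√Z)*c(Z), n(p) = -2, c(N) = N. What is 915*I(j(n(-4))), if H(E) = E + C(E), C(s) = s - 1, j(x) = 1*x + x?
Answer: 25620 + 409920*I ≈ 25620.0 + 4.0992e+5*I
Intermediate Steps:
j(x) = 2*x (j(x) = x + x = 2*x)
C(s) = -1 + s
H(E) = -1 + 2*E (H(E) = E + (-1 + E) = -1 + 2*E)
I(Z) = 7*Z*(-1 + 2*Z^(3/2)) (I(Z) = 7*((-1 + 2*(Z*√Z))*Z) = 7*((-1 + 2*Z^(3/2))*Z) = 7*(Z*(-1 + 2*Z^(3/2))) = 7*Z*(-1 + 2*Z^(3/2)))
915*I(j(n(-4))) = 915*(-14*(-2) + 14*(2*(-2))^(5/2)) = 915*(-7*(-4) + 14*(-4)^(5/2)) = 915*(28 + 14*(32*I)) = 915*(28 + 448*I) = 25620 + 409920*I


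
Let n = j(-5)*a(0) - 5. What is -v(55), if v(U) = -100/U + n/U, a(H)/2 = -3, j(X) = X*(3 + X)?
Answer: 3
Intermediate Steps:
a(H) = -6 (a(H) = 2*(-3) = -6)
n = -65 (n = -5*(3 - 5)*(-6) - 5 = -5*(-2)*(-6) - 5 = 10*(-6) - 5 = -60 - 5 = -65)
v(U) = -165/U (v(U) = -100/U - 65/U = -165/U)
-v(55) = -(-165)/55 = -1*(-3) = 3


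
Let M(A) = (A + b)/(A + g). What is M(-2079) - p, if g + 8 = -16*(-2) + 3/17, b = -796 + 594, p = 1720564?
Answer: -60102702871/34932 ≈ -1.7206e+6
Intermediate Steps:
b = -202
g = 411/17 (g = -8 + (-16*(-2) + 3/17) = -8 + (32 + 3*(1/17)) = -8 + (32 + 3/17) = -8 + 547/17 = 411/17 ≈ 24.176)
M(A) = (-202 + A)/(411/17 + A) (M(A) = (A - 202)/(A + 411/17) = (-202 + A)/(411/17 + A))
M(-2079) - p = 17*(-202 - 2079)/(411 + 17*(-2079)) - 1*1720564 = 17*(-2281)/(411 - 35343) - 1720564 = 17*(-2281)/(-34932) - 1720564 = 17*(-1/34932)*(-2281) - 1720564 = 38777/34932 - 1720564 = -60102702871/34932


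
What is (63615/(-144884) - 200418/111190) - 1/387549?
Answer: -6997343481190849/3121639753723020 ≈ -2.2416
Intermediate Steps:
(63615/(-144884) - 200418/111190) - 1/387549 = (63615*(-1/144884) - 200418*1/111190) - 1*1/387549 = (-63615/144884 - 100209/55595) - 1/387549 = -18055356681/8054825980 - 1/387549 = -6997343481190849/3121639753723020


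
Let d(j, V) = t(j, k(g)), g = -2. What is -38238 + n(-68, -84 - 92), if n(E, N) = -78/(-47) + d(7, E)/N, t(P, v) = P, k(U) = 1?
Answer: -316291337/8272 ≈ -38236.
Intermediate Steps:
d(j, V) = j
n(E, N) = 78/47 + 7/N (n(E, N) = -78/(-47) + 7/N = -78*(-1/47) + 7/N = 78/47 + 7/N)
-38238 + n(-68, -84 - 92) = -38238 + (78/47 + 7/(-84 - 92)) = -38238 + (78/47 + 7/(-176)) = -38238 + (78/47 + 7*(-1/176)) = -38238 + (78/47 - 7/176) = -38238 + 13399/8272 = -316291337/8272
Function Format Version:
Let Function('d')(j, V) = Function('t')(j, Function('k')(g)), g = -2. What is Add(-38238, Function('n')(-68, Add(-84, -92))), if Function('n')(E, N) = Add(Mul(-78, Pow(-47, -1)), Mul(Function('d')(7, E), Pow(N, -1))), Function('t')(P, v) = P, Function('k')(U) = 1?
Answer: Rational(-316291337, 8272) ≈ -38236.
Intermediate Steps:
Function('d')(j, V) = j
Function('n')(E, N) = Add(Rational(78, 47), Mul(7, Pow(N, -1))) (Function('n')(E, N) = Add(Mul(-78, Pow(-47, -1)), Mul(7, Pow(N, -1))) = Add(Mul(-78, Rational(-1, 47)), Mul(7, Pow(N, -1))) = Add(Rational(78, 47), Mul(7, Pow(N, -1))))
Add(-38238, Function('n')(-68, Add(-84, -92))) = Add(-38238, Add(Rational(78, 47), Mul(7, Pow(Add(-84, -92), -1)))) = Add(-38238, Add(Rational(78, 47), Mul(7, Pow(-176, -1)))) = Add(-38238, Add(Rational(78, 47), Mul(7, Rational(-1, 176)))) = Add(-38238, Add(Rational(78, 47), Rational(-7, 176))) = Add(-38238, Rational(13399, 8272)) = Rational(-316291337, 8272)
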